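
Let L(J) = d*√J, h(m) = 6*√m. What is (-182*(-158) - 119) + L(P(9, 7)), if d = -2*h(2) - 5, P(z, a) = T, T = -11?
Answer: 28637 - I*√11*(5 + 12*√2) ≈ 28637.0 - 72.868*I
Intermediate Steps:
P(z, a) = -11
d = -5 - 12*√2 (d = -12*√2 - 5 = -5 - 12*√2 ≈ -21.971)
L(J) = √J*(-5 - 12*√2) (L(J) = (-5 - 12*√2)*√J = √J*(-5 - 12*√2))
(-182*(-158) - 119) + L(P(9, 7)) = (-182*(-158) - 119) + √(-11)*(-5 - 12*√2) = (28756 - 119) + (I*√11)*(-5 - 12*√2) = 28637 + I*√11*(-5 - 12*√2)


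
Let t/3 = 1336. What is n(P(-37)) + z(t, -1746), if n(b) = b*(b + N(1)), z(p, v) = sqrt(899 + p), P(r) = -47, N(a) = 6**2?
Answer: 517 + sqrt(4907) ≈ 587.05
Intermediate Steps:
N(a) = 36
t = 4008 (t = 3*1336 = 4008)
n(b) = b*(36 + b) (n(b) = b*(b + 36) = b*(36 + b))
n(P(-37)) + z(t, -1746) = -47*(36 - 47) + sqrt(899 + 4008) = -47*(-11) + sqrt(4907) = 517 + sqrt(4907)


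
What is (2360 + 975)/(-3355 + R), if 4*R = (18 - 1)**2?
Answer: -13340/13131 ≈ -1.0159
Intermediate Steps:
R = 289/4 (R = (18 - 1)**2/4 = (1/4)*17**2 = (1/4)*289 = 289/4 ≈ 72.250)
(2360 + 975)/(-3355 + R) = (2360 + 975)/(-3355 + 289/4) = 3335/(-13131/4) = 3335*(-4/13131) = -13340/13131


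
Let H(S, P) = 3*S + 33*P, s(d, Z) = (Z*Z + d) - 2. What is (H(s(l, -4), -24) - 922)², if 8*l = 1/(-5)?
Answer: 4473335689/1600 ≈ 2.7958e+6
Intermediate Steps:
l = -1/40 (l = (1/(-5))/8 = (1*(-⅕))/8 = (⅛)*(-⅕) = -1/40 ≈ -0.025000)
s(d, Z) = -2 + d + Z² (s(d, Z) = (Z² + d) - 2 = (d + Z²) - 2 = -2 + d + Z²)
(H(s(l, -4), -24) - 922)² = ((3*(-2 - 1/40 + (-4)²) + 33*(-24)) - 922)² = ((3*(-2 - 1/40 + 16) - 792) - 922)² = ((3*(559/40) - 792) - 922)² = ((1677/40 - 792) - 922)² = (-30003/40 - 922)² = (-66883/40)² = 4473335689/1600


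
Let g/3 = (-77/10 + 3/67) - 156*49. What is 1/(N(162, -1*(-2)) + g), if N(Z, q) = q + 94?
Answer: -670/15315507 ≈ -4.3746e-5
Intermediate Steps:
N(Z, q) = 94 + q
g = -15379827/670 (g = 3*((-77/10 + 3/67) - 156*49) = 3*((-77*1/10 + 3*(1/67)) - 7644) = 3*((-77/10 + 3/67) - 7644) = 3*(-5129/670 - 7644) = 3*(-5126609/670) = -15379827/670 ≈ -22955.)
1/(N(162, -1*(-2)) + g) = 1/((94 - 1*(-2)) - 15379827/670) = 1/((94 + 2) - 15379827/670) = 1/(96 - 15379827/670) = 1/(-15315507/670) = -670/15315507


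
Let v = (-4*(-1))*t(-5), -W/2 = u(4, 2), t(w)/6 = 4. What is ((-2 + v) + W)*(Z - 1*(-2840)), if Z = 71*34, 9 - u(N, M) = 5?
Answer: 451844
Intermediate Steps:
t(w) = 24 (t(w) = 6*4 = 24)
u(N, M) = 4 (u(N, M) = 9 - 1*5 = 9 - 5 = 4)
W = -8 (W = -2*4 = -8)
v = 96 (v = -4*(-1)*24 = 4*24 = 96)
Z = 2414
((-2 + v) + W)*(Z - 1*(-2840)) = ((-2 + 96) - 8)*(2414 - 1*(-2840)) = (94 - 8)*(2414 + 2840) = 86*5254 = 451844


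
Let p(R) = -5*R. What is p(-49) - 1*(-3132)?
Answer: 3377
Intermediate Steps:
p(-49) - 1*(-3132) = -5*(-49) - 1*(-3132) = 245 + 3132 = 3377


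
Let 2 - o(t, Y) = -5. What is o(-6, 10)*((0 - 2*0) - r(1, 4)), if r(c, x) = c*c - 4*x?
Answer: 105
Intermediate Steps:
r(c, x) = c**2 - 4*x
o(t, Y) = 7 (o(t, Y) = 2 - 1*(-5) = 2 + 5 = 7)
o(-6, 10)*((0 - 2*0) - r(1, 4)) = 7*((0 - 2*0) - (1**2 - 4*4)) = 7*((0 + 0) - (1 - 16)) = 7*(0 - 1*(-15)) = 7*(0 + 15) = 7*15 = 105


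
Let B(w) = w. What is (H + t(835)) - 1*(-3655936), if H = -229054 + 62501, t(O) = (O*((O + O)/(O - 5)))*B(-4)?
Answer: 289061009/83 ≈ 3.4827e+6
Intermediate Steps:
t(O) = -8*O²/(-5 + O) (t(O) = (O*((O + O)/(O - 5)))*(-4) = (O*((2*O)/(-5 + O)))*(-4) = (O*(2*O/(-5 + O)))*(-4) = (2*O²/(-5 + O))*(-4) = -8*O²/(-5 + O))
H = -166553
(H + t(835)) - 1*(-3655936) = (-166553 - 8*835²/(-5 + 835)) - 1*(-3655936) = (-166553 - 8*697225/830) + 3655936 = (-166553 - 8*697225*1/830) + 3655936 = (-166553 - 557780/83) + 3655936 = -14381679/83 + 3655936 = 289061009/83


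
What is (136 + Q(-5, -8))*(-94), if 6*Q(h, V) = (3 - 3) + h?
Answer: -38117/3 ≈ -12706.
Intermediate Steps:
Q(h, V) = h/6 (Q(h, V) = ((3 - 3) + h)/6 = (0 + h)/6 = h/6)
(136 + Q(-5, -8))*(-94) = (136 + (⅙)*(-5))*(-94) = (136 - ⅚)*(-94) = (811/6)*(-94) = -38117/3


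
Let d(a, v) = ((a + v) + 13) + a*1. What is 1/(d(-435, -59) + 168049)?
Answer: 1/167133 ≈ 5.9833e-6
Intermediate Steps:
d(a, v) = 13 + v + 2*a (d(a, v) = (13 + a + v) + a = 13 + v + 2*a)
1/(d(-435, -59) + 168049) = 1/((13 - 59 + 2*(-435)) + 168049) = 1/((13 - 59 - 870) + 168049) = 1/(-916 + 168049) = 1/167133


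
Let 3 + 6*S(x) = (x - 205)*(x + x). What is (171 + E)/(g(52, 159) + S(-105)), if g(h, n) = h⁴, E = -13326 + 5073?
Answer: -16164/14644931 ≈ -0.0011037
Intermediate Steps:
E = -8253
S(x) = -½ + x*(-205 + x)/3 (S(x) = -½ + ((x - 205)*(x + x))/6 = -½ + ((-205 + x)*(2*x))/6 = -½ + (2*x*(-205 + x))/6 = -½ + x*(-205 + x)/3)
(171 + E)/(g(52, 159) + S(-105)) = (171 - 8253)/(52⁴ + (-½ - 205/3*(-105) + (⅓)*(-105)²)) = -8082/(7311616 + (-½ + 7175 + (⅓)*11025)) = -8082/(7311616 + (-½ + 7175 + 3675)) = -8082/(7311616 + 21699/2) = -8082/14644931/2 = -8082*2/14644931 = -16164/14644931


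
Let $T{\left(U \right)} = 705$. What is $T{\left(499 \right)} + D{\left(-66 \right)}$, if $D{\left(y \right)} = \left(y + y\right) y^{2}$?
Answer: $-574287$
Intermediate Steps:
$D{\left(y \right)} = 2 y^{3}$ ($D{\left(y \right)} = 2 y y^{2} = 2 y^{3}$)
$T{\left(499 \right)} + D{\left(-66 \right)} = 705 + 2 \left(-66\right)^{3} = 705 + 2 \left(-287496\right) = 705 - 574992 = -574287$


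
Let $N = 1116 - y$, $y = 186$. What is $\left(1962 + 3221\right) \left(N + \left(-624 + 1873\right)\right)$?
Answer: $11293757$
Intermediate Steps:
$N = 930$ ($N = 1116 - 186 = 930$)
$\left(1962 + 3221\right) \left(N + \left(-624 + 1873\right)\right) = \left(1962 + 3221\right) \left(930 + \left(-624 + 1873\right)\right) = 5183 \left(930 + 1249\right) = 5183 \cdot 2179 = 11293757$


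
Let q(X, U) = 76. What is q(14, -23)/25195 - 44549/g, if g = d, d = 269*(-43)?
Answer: 1123291147/291430565 ≈ 3.8544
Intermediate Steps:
d = -11567
g = -11567
q(14, -23)/25195 - 44549/g = 76/25195 - 44549/(-11567) = 76*(1/25195) - 44549*(-1/11567) = 76/25195 + 44549/11567 = 1123291147/291430565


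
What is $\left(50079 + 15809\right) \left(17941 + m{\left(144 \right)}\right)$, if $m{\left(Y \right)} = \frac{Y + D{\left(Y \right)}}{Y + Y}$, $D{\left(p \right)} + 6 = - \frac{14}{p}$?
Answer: $\frac{766019045795}{648} \approx 1.1821 \cdot 10^{9}$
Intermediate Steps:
$D{\left(p \right)} = -6 - \frac{14}{p}$
$m{\left(Y \right)} = \frac{-6 + Y - \frac{14}{Y}}{2 Y}$ ($m{\left(Y \right)} = \frac{Y - \left(6 + \frac{14}{Y}\right)}{Y + Y} = \frac{-6 + Y - \frac{14}{Y}}{2 Y}$)
$\left(50079 + 15809\right) \left(17941 + m{\left(144 \right)}\right) = \left(50079 + 15809\right) \left(17941 - \left(- \frac{1}{2} + \frac{1}{48} + \frac{7}{20736}\right)\right) = 65888 \left(17941 - - \frac{9929}{20736}\right) = 65888 \left(17941 + \frac{9929}{20736}\right) = 65888 \cdot \frac{372034505}{20736} = \frac{766019045795}{648}$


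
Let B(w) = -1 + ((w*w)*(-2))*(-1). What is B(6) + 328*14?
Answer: 4663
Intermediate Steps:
B(w) = -1 + 2*w² (B(w) = -1 + (w²*(-2))*(-1) = -1 - 2*w²*(-1) = -1 + 2*w²)
B(6) + 328*14 = (-1 + 2*6²) + 328*14 = (-1 + 2*36) + 4592 = (-1 + 72) + 4592 = 71 + 4592 = 4663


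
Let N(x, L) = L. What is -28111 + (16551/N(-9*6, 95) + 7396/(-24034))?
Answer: -31893397208/1141615 ≈ -27937.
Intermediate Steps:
-28111 + (16551/N(-9*6, 95) + 7396/(-24034)) = -28111 + (16551/95 + 7396/(-24034)) = -28111 + (16551*(1/95) + 7396*(-1/24034)) = -28111 + (16551/95 - 3698/12017) = -28111 + 198542057/1141615 = -31893397208/1141615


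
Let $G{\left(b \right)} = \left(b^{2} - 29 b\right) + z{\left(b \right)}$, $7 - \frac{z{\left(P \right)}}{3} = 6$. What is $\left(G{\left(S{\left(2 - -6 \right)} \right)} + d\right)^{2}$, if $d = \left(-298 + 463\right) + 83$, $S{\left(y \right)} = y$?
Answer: $6889$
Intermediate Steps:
$z{\left(P \right)} = 3$ ($z{\left(P \right)} = 21 - 18 = 3$)
$d = 248$ ($d = 165 + 83 = 248$)
$G{\left(b \right)} = 3 + b^{2} - 29 b$ ($G{\left(b \right)} = \left(b^{2} - 29 b\right) + 3 = 3 + b^{2} - 29 b$)
$\left(G{\left(S{\left(2 - -6 \right)} \right)} + d\right)^{2} = \left(\left(3 + \left(2 - -6\right)^{2} - 29 \left(2 - -6\right)\right) + 248\right)^{2} = \left(\left(3 + \left(2 + 6\right)^{2} - 29 \left(2 + 6\right)\right) + 248\right)^{2} = \left(\left(3 + 8^{2} - 232\right) + 248\right)^{2} = \left(\left(3 + 64 - 232\right) + 248\right)^{2} = \left(-165 + 248\right)^{2} = 83^{2} = 6889$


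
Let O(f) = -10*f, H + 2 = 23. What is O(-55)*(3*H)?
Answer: 34650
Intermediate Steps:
H = 21 (H = -2 + 23 = 21)
O(-55)*(3*H) = (-10*(-55))*(3*21) = 550*63 = 34650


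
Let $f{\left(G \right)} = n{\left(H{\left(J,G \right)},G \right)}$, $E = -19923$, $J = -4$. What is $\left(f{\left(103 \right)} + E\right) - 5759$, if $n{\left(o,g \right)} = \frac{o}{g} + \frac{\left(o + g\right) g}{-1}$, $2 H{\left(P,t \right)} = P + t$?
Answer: $- \frac{4263069}{103} \approx -41389.0$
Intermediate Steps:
$H{\left(P,t \right)} = \frac{P}{2} + \frac{t}{2}$ ($H{\left(P,t \right)} = \frac{P + t}{2} = \frac{P}{2} + \frac{t}{2}$)
$n{\left(o,g \right)} = \frac{o}{g} - g \left(g + o\right)$ ($n{\left(o,g \right)} = \frac{o}{g} + \left(g + o\right) g \left(-1\right) = \frac{o}{g} + g \left(g + o\right) \left(-1\right) = \frac{o}{g} - g \left(g + o\right)$)
$f{\left(G \right)} = \frac{-2 + \frac{G}{2} - G^{2} \left(-2 + \frac{3 G}{2}\right)}{G}$ ($f{\left(G \right)} = \frac{\left(\frac{1}{2} \left(-4\right) + \frac{G}{2}\right) - G^{2} \left(G + \left(\frac{1}{2} \left(-4\right) + \frac{G}{2}\right)\right)}{G} = \frac{\left(-2 + \frac{G}{2}\right) - G^{2} \left(G + \left(-2 + \frac{G}{2}\right)\right)}{G} = \frac{\left(-2 + \frac{G}{2}\right) - G^{2} \left(-2 + \frac{3 G}{2}\right)}{G} = \frac{-2 + \frac{G}{2} - G^{2} \left(-2 + \frac{3 G}{2}\right)}{G}$)
$\left(f{\left(103 \right)} + E\right) - 5759 = \left(\frac{-4 + 103 + 103^{2} \left(4 - 309\right)}{2 \cdot 103} - 19923\right) - 5759 = \left(\frac{1}{2} \cdot \frac{1}{103} \left(-4 + 103 + 10609 \left(4 - 309\right)\right) - 19923\right) - 5759 = \left(\frac{1}{2} \cdot \frac{1}{103} \left(-4 + 103 + 10609 \left(-305\right)\right) - 19923\right) - 5759 = \left(\frac{1}{2} \cdot \frac{1}{103} \left(-4 + 103 - 3235745\right) - 19923\right) - 5759 = \left(\frac{1}{2} \cdot \frac{1}{103} \left(-3235646\right) - 19923\right) - 5759 = \left(- \frac{1617823}{103} - 19923\right) - 5759 = - \frac{3669892}{103} - 5759 = - \frac{4263069}{103}$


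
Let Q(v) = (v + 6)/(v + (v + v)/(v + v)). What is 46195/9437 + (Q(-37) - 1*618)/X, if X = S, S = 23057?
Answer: 38134590311/7833200724 ≈ 4.8683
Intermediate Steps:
X = 23057
Q(v) = (6 + v)/(1 + v) (Q(v) = (6 + v)/(v + (2*v)/((2*v))) = (6 + v)/(v + (2*v)*(1/(2*v))) = (6 + v)/(v + 1) = (6 + v)/(1 + v))
46195/9437 + (Q(-37) - 1*618)/X = 46195/9437 + ((6 - 37)/(1 - 37) - 1*618)/23057 = 46195*(1/9437) + (-31/(-36) - 618)*(1/23057) = 46195/9437 + (-1/36*(-31) - 618)*(1/23057) = 46195/9437 + (31/36 - 618)*(1/23057) = 46195/9437 - 22217/36*1/23057 = 46195/9437 - 22217/830052 = 38134590311/7833200724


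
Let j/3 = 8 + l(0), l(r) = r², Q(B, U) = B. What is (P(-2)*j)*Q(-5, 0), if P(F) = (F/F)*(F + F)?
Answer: 480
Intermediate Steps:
P(F) = 2*F (P(F) = 1*(2*F) = 2*F)
j = 24 (j = 3*(8 + 0²) = 3*(8 + 0) = 3*8 = 24)
(P(-2)*j)*Q(-5, 0) = ((2*(-2))*24)*(-5) = -4*24*(-5) = -96*(-5) = 480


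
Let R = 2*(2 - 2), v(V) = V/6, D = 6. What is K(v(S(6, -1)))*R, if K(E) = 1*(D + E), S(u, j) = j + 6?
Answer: 0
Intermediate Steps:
S(u, j) = 6 + j
v(V) = V/6 (v(V) = V*(⅙) = V/6)
R = 0 (R = 2*0 = 0)
K(E) = 6 + E (K(E) = 1*(6 + E) = 6 + E)
K(v(S(6, -1)))*R = (6 + (6 - 1)/6)*0 = (6 + (⅙)*5)*0 = (6 + ⅚)*0 = (41/6)*0 = 0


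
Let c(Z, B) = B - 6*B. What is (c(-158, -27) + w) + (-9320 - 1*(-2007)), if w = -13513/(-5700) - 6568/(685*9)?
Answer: -16812842597/2342700 ≈ -7176.7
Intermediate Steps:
c(Z, B) = -5*B
w = 3058003/2342700 (w = -13513*(-1/5700) - 6568/6165 = 13513/5700 - 6568*1/6165 = 13513/5700 - 6568/6165 = 3058003/2342700 ≈ 1.3053)
(c(-158, -27) + w) + (-9320 - 1*(-2007)) = (-5*(-27) + 3058003/2342700) + (-9320 - 1*(-2007)) = (135 + 3058003/2342700) + (-9320 + 2007) = 319322503/2342700 - 7313 = -16812842597/2342700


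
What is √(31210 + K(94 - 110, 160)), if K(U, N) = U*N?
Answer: 5*√1146 ≈ 169.26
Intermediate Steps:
K(U, N) = N*U
√(31210 + K(94 - 110, 160)) = √(31210 + 160*(94 - 110)) = √(31210 + 160*(-16)) = √(31210 - 2560) = √28650 = 5*√1146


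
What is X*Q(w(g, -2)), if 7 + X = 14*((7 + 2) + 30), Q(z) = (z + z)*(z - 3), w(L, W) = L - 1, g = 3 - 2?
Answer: 0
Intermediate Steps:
g = 1
w(L, W) = -1 + L
Q(z) = 2*z*(-3 + z) (Q(z) = (2*z)*(-3 + z) = 2*z*(-3 + z))
X = 539 (X = -7 + 14*((7 + 2) + 30) = -7 + 14*(9 + 30) = -7 + 14*39 = -7 + 546 = 539)
X*Q(w(g, -2)) = 539*(2*(-1 + 1)*(-3 + (-1 + 1))) = 539*(2*0*(-3 + 0)) = 539*(2*0*(-3)) = 539*0 = 0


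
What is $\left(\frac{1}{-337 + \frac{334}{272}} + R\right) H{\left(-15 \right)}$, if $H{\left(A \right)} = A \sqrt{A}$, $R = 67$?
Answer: $- \frac{9178257 i \sqrt{15}}{9133} \approx - 3892.2 i$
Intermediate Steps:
$H{\left(A \right)} = A^{\frac{3}{2}}$
$\left(\frac{1}{-337 + \frac{334}{272}} + R\right) H{\left(-15 \right)} = \left(\frac{1}{-337 + \frac{334}{272}} + 67\right) \left(-15\right)^{\frac{3}{2}} = \left(\frac{1}{-337 + 334 \cdot \frac{1}{272}} + 67\right) \left(- 15 i \sqrt{15}\right) = \left(\frac{1}{-337 + \frac{167}{136}} + 67\right) \left(- 15 i \sqrt{15}\right) = \left(\frac{1}{- \frac{45665}{136}} + 67\right) \left(- 15 i \sqrt{15}\right) = \left(- \frac{136}{45665} + 67\right) \left(- 15 i \sqrt{15}\right) = \frac{3059419 \left(- 15 i \sqrt{15}\right)}{45665} = - \frac{9178257 i \sqrt{15}}{9133}$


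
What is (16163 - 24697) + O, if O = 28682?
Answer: 20148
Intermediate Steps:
(16163 - 24697) + O = (16163 - 24697) + 28682 = -8534 + 28682 = 20148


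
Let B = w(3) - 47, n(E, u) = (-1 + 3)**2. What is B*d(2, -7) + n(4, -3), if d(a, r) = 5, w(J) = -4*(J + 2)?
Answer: -331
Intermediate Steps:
w(J) = -8 - 4*J (w(J) = -4*(2 + J) = -8 - 4*J)
n(E, u) = 4 (n(E, u) = 2**2 = 4)
B = -67 (B = (-8 - 4*3) - 47 = (-8 - 12) - 47 = -20 - 47 = -67)
B*d(2, -7) + n(4, -3) = -67*5 + 4 = -335 + 4 = -331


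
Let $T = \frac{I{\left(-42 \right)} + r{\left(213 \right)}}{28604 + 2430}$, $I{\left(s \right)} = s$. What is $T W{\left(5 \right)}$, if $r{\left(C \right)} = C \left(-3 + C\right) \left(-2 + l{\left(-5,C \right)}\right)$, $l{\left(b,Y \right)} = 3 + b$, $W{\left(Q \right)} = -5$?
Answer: $\frac{447405}{15517} \approx 28.833$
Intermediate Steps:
$r{\left(C \right)} = - 4 C \left(-3 + C\right)$ ($r{\left(C \right)} = C \left(-3 + C\right) \left(-2 + \left(3 - 5\right)\right) = C \left(-3 + C\right) \left(-2 - 2\right) = C \left(-3 + C\right) \left(-4\right) = - 4 C \left(-3 + C\right)$)
$T = - \frac{89481}{15517}$ ($T = \frac{-42 + 4 \cdot 213 \left(3 - 213\right)}{28604 + 2430} = \frac{-42 + 4 \cdot 213 \left(3 - 213\right)}{31034} = \left(-42 + 4 \cdot 213 \left(-210\right)\right) \frac{1}{31034} = \left(-42 - 178920\right) \frac{1}{31034} = \left(-178962\right) \frac{1}{31034} = - \frac{89481}{15517} \approx -5.7666$)
$T W{\left(5 \right)} = \left(- \frac{89481}{15517}\right) \left(-5\right) = \frac{447405}{15517}$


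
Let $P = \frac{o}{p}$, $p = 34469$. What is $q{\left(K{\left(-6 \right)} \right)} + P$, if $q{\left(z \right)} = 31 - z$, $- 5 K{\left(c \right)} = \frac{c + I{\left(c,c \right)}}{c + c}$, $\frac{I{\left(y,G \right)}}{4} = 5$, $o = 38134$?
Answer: $\frac{32958907}{1034070} \approx 31.873$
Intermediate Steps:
$I{\left(y,G \right)} = 20$ ($I{\left(y,G \right)} = 4 \cdot 5 = 20$)
$K{\left(c \right)} = - \frac{20 + c}{10 c}$ ($K{\left(c \right)} = - \frac{\left(c + 20\right) \frac{1}{c + c}}{5} = - \frac{\left(20 + c\right) \frac{1}{2 c}}{5} = - \frac{\frac{1}{2} \frac{1}{c} \left(20 + c\right)}{5} = - \frac{20 + c}{10 c}$)
$P = \frac{38134}{34469} \approx 1.1063$
$q{\left(K{\left(-6 \right)} \right)} + P = \left(31 - \frac{-20 - -6}{10 \left(-6\right)}\right) + \frac{38134}{34469} = \left(31 - \frac{1}{10} \left(- \frac{1}{6}\right) \left(-20 + 6\right)\right) + \frac{38134}{34469} = \left(31 - \frac{1}{10} \left(- \frac{1}{6}\right) \left(-14\right)\right) + \frac{38134}{34469} = \left(31 - \frac{7}{30}\right) + \frac{38134}{34469} = \frac{923}{30} + \frac{38134}{34469} = \frac{32958907}{1034070}$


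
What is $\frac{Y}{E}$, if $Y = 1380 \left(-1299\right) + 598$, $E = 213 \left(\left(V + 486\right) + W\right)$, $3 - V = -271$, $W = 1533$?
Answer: $- \frac{1792022}{488409} \approx -3.6691$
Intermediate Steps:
$V = 274$ ($V = 3 - -271 = 3 + 271 = 274$)
$E = 488409$ ($E = 213 \left(\left(274 + 486\right) + 1533\right) = 213 \left(760 + 1533\right) = 213 \cdot 2293 = 488409$)
$Y = -1792022$ ($Y = -1792620 + 598 = -1792022$)
$\frac{Y}{E} = - \frac{1792022}{488409}$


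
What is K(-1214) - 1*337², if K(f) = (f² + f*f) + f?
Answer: 2832809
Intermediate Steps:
K(f) = f + 2*f² (K(f) = (f² + f²) + f = 2*f² + f = f + 2*f²)
K(-1214) - 1*337² = -1214*(1 + 2*(-1214)) - 1*337² = -1214*(1 - 2428) - 1*113569 = -1214*(-2427) - 113569 = 2946378 - 113569 = 2832809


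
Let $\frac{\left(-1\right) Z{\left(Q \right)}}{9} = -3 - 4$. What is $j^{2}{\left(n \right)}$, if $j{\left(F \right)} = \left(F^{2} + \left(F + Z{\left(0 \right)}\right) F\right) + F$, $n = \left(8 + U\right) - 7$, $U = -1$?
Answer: $0$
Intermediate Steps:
$Z{\left(Q \right)} = 63$ ($Z{\left(Q \right)} = - 9 \left(-3 - 4\right) = \left(-9\right) \left(-7\right) = 63$)
$n = 0$ ($n = \left(8 - 1\right) - 7 = 7 - 7 = 0$)
$j{\left(F \right)} = F + F^{2} + F \left(63 + F\right)$ ($j{\left(F \right)} = \left(F^{2} + \left(F + 63\right) F\right) + F = \left(F^{2} + \left(63 + F\right) F\right) + F = \left(F^{2} + F \left(63 + F\right)\right) + F = F + F^{2} + F \left(63 + F\right)$)
$j^{2}{\left(n \right)} = \left(2 \cdot 0 \left(32 + 0\right)\right)^{2} = \left(2 \cdot 0 \cdot 32\right)^{2} = 0^{2} = 0$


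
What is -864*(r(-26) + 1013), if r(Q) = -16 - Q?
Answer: -883872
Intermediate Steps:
-864*(r(-26) + 1013) = -864*((-16 - 1*(-26)) + 1013) = -864*((-16 + 26) + 1013) = -864*(10 + 1013) = -864*1023 = -883872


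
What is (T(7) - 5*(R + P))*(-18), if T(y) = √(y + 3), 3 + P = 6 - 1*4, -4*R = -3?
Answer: -45/2 - 18*√10 ≈ -79.421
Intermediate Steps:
R = ¾ (R = -¼*(-3) = ¾ ≈ 0.75000)
P = -1 (P = -3 + (6 - 1*4) = -3 + (6 - 4) = -3 + 2 = -1)
T(y) = √(3 + y)
(T(7) - 5*(R + P))*(-18) = (√(3 + 7) - 5*(¾ - 1))*(-18) = (√10 - 5*(-¼))*(-18) = (√10 + 5/4)*(-18) = (5/4 + √10)*(-18) = -45/2 - 18*√10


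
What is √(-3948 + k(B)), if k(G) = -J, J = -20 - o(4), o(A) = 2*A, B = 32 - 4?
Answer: 28*I*√5 ≈ 62.61*I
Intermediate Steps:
B = 28
J = -28 (J = -20 - 2*4 = -20 - 1*8 = -20 - 8 = -28)
k(G) = 28 (k(G) = -1*(-28) = 28)
√(-3948 + k(B)) = √(-3948 + 28) = √(-3920) = 28*I*√5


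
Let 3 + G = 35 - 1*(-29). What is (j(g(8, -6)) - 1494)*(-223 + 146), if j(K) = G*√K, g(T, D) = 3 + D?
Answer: 115038 - 4697*I*√3 ≈ 1.1504e+5 - 8135.4*I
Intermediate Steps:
G = 61 (G = -3 + (35 - 1*(-29)) = -3 + (35 + 29) = -3 + 64 = 61)
j(K) = 61*√K
(j(g(8, -6)) - 1494)*(-223 + 146) = (61*√(3 - 6) - 1494)*(-223 + 146) = (61*√(-3) - 1494)*(-77) = (61*(I*√3) - 1494)*(-77) = (61*I*√3 - 1494)*(-77) = (-1494 + 61*I*√3)*(-77) = 115038 - 4697*I*√3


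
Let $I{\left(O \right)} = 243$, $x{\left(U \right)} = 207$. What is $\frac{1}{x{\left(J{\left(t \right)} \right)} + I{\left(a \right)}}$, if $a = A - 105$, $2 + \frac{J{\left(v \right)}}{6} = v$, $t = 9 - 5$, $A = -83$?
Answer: $\frac{1}{450} \approx 0.0022222$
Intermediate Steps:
$t = 4$ ($t = 9 - 5 = 4$)
$J{\left(v \right)} = -12 + 6 v$
$a = -188$ ($a = -83 - 105 = -188$)
$\frac{1}{x{\left(J{\left(t \right)} \right)} + I{\left(a \right)}} = \frac{1}{207 + 243} = \frac{1}{450}$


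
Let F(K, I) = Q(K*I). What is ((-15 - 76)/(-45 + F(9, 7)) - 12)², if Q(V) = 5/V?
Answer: 796763529/8008900 ≈ 99.485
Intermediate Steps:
F(K, I) = 5/(I*K) (F(K, I) = 5/((K*I)) = 5/((I*K)) = 5*(1/(I*K)) = 5/(I*K))
((-15 - 76)/(-45 + F(9, 7)) - 12)² = ((-15 - 76)/(-45 + 5/(7*9)) - 12)² = (-91/(-45 + 5*(⅐)*(⅑)) - 12)² = (-91/(-45 + 5/63) - 12)² = (-91/(-2830/63) - 12)² = (-91*(-63/2830) - 12)² = (5733/2830 - 12)² = (-28227/2830)² = 796763529/8008900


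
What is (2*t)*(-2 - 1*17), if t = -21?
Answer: 798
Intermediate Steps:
(2*t)*(-2 - 1*17) = (2*(-21))*(-2 - 1*17) = -42*(-2 - 17) = -42*(-19) = 798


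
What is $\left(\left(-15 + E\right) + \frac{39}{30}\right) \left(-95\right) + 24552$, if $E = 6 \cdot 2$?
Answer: $\frac{49427}{2} \approx 24714.0$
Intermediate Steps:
$E = 12$
$\left(\left(-15 + E\right) + \frac{39}{30}\right) \left(-95\right) + 24552 = \left(\left(-15 + 12\right) + \frac{39}{30}\right) \left(-95\right) + 24552 = \left(-3 + 39 \cdot \frac{1}{30}\right) \left(-95\right) + 24552 = \left(-3 + \frac{13}{10}\right) \left(-95\right) + 24552 = \left(- \frac{17}{10}\right) \left(-95\right) + 24552 = \frac{323}{2} + 24552 = \frac{49427}{2}$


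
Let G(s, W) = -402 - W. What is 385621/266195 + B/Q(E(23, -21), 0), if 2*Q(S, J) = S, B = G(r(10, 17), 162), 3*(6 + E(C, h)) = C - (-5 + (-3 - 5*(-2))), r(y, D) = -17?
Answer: -299882339/266195 ≈ -1126.6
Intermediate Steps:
E(C, h) = -20/3 + C/3 (E(C, h) = -6 + (C - (-5 + (-3 - 5*(-2))))/3 = -6 + (C - (-5 + (-3 + 10)))/3 = -6 + (C - (-5 + 7))/3 = -6 + (C - 1*2)/3 = -6 + (C - 2)/3 = -6 + (-2 + C)/3 = -6 + (-2/3 + C/3) = -20/3 + C/3)
B = -564 (B = -402 - 1*162 = -402 - 162 = -564)
Q(S, J) = S/2
385621/266195 + B/Q(E(23, -21), 0) = 385621/266195 - 564*2/(-20/3 + (1/3)*23) = 385621*(1/266195) - 564*2/(-20/3 + 23/3) = 385621/266195 - 564/((1/2)*1) = 385621/266195 - 564/1/2 = 385621/266195 - 564*2 = 385621/266195 - 1128 = -299882339/266195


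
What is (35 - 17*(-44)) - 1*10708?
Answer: -9925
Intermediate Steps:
(35 - 17*(-44)) - 1*10708 = (35 + 748) - 10708 = 783 - 10708 = -9925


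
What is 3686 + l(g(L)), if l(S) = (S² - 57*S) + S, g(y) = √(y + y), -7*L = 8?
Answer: 25786/7 - 32*I*√7 ≈ 3683.7 - 84.664*I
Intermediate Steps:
L = -8/7 (L = -⅐*8 = -8/7 ≈ -1.1429)
g(y) = √2*√y (g(y) = √(2*y) = √2*√y)
l(S) = S² - 56*S
3686 + l(g(L)) = 3686 + (√2*√(-8/7))*(-56 + √2*√(-8/7)) = 3686 + (√2*(2*I*√14/7))*(-56 + √2*(2*I*√14/7)) = 3686 + (4*I*√7/7)*(-56 + 4*I*√7/7) = 3686 + 4*I*√7*(-56 + 4*I*√7/7)/7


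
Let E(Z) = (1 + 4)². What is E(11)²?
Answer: 625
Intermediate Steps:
E(Z) = 25 (E(Z) = 5² = 25)
E(11)² = 25² = 625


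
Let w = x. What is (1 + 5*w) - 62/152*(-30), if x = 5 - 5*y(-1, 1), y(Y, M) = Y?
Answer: 2403/38 ≈ 63.237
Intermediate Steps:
x = 10 (x = 5 - 5*(-1) = 5 + 5 = 10)
w = 10
(1 + 5*w) - 62/152*(-30) = (1 + 5*10) - 62/152*(-30) = (1 + 50) - 62*1/152*(-30) = 51 - 31/76*(-30) = 51 + 465/38 = 2403/38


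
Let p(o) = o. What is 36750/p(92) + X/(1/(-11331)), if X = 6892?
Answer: -3592271217/46 ≈ -7.8093e+7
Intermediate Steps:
36750/p(92) + X/(1/(-11331)) = 36750/92 + 6892/(1/(-11331)) = 36750*(1/92) + 6892/(-1/11331) = 18375/46 + 6892*(-11331) = 18375/46 - 78093252 = -3592271217/46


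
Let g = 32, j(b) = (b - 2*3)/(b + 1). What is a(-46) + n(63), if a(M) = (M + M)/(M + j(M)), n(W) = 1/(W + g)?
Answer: 197659/95855 ≈ 2.0621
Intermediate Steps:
j(b) = (-6 + b)/(1 + b) (j(b) = (b - 6)/(1 + b) = (-6 + b)/(1 + b))
n(W) = 1/(32 + W) (n(W) = 1/(W + 32) = 1/(32 + W))
a(M) = 2*M/(M + (-6 + M)/(1 + M)) (a(M) = (M + M)/(M + (-6 + M)/(1 + M)) = (2*M)/(M + (-6 + M)/(1 + M)) = 2*M/(M + (-6 + M)/(1 + M)))
a(-46) + n(63) = 2*(-46)*(1 - 46)/(-6 - 46 - 46*(1 - 46)) + 1/(32 + 63) = 2*(-46)*(-45)/(-6 - 46 - 46*(-45)) + 1/95 = 2*(-46)*(-45)/(-6 - 46 + 2070) + 1/95 = 2*(-46)*(-45)/2018 + 1/95 = 2*(-46)*(1/2018)*(-45) + 1/95 = 2070/1009 + 1/95 = 197659/95855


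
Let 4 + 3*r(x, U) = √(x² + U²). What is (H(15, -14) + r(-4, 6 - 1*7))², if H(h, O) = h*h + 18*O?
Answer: (85 - √17)²/9 ≈ 726.79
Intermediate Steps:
H(h, O) = h² + 18*O
r(x, U) = -4/3 + √(U² + x²)/3 (r(x, U) = -4/3 + √(x² + U²)/3 = -4/3 + √(U² + x²)/3)
(H(15, -14) + r(-4, 6 - 1*7))² = ((15² + 18*(-14)) + (-4/3 + √((6 - 1*7)² + (-4)²)/3))² = ((225 - 252) + (-4/3 + √((6 - 7)² + 16)/3))² = (-27 + (-4/3 + √((-1)² + 16)/3))² = (-27 + (-4/3 + √(1 + 16)/3))² = (-27 + (-4/3 + √17/3))² = (-85/3 + √17/3)²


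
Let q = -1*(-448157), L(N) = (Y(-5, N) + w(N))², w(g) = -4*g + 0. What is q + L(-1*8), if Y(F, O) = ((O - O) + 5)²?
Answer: 451406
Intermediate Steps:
w(g) = -4*g
Y(F, O) = 25 (Y(F, O) = (0 + 5)² = 5² = 25)
L(N) = (25 - 4*N)²
q = 448157
q + L(-1*8) = 448157 + (-25 + 4*(-1*8))² = 448157 + (-25 + 4*(-8))² = 448157 + (-25 - 32)² = 448157 + (-57)² = 448157 + 3249 = 451406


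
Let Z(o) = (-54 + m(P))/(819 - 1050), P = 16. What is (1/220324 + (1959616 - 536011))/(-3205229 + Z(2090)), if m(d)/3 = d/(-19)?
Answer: -24151384797617/54376539161724 ≈ -0.44415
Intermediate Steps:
m(d) = -3*d/19 (m(d) = 3*(d/(-19)) = 3*(d*(-1/19)) = 3*(-d/19) = -3*d/19)
Z(o) = 358/1463 (Z(o) = (-54 - 3/19*16)/(819 - 1050) = (-54 - 48/19)/(-231) = -1074/19*(-1/231) = 358/1463)
(1/220324 + (1959616 - 536011))/(-3205229 + Z(2090)) = (1/220324 + (1959616 - 536011))/(-3205229 + 358/1463) = (1/220324 + 1423605)/(-4689249669/1463) = (313654348021/220324)*(-1463/4689249669) = -24151384797617/54376539161724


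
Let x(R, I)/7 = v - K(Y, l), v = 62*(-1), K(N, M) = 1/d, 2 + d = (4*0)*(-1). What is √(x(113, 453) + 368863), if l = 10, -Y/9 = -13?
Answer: √1473730/2 ≈ 606.99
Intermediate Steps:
Y = 117 (Y = -9*(-13) = 117)
d = -2 (d = -2 + (4*0)*(-1) = -2 + 0*(-1) = -2 + 0 = -2)
K(N, M) = -½ (K(N, M) = 1/(-2) = -½)
v = -62
x(R, I) = -861/2 (x(R, I) = 7*(-62 - 1*(-½)) = 7*(-62 + ½) = 7*(-123/2) = -861/2)
√(x(113, 453) + 368863) = √(-861/2 + 368863) = √(736865/2) = √1473730/2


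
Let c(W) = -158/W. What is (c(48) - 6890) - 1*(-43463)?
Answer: 877673/24 ≈ 36570.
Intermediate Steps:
(c(48) - 6890) - 1*(-43463) = (-158/48 - 6890) - 1*(-43463) = (-158*1/48 - 6890) + 43463 = (-79/24 - 6890) + 43463 = -165439/24 + 43463 = 877673/24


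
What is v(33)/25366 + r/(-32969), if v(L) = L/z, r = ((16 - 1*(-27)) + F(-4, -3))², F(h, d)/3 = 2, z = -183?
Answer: -337772035/4637617354 ≈ -0.072833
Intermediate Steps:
F(h, d) = 6 (F(h, d) = 3*2 = 6)
r = 2401 (r = ((16 - 1*(-27)) + 6)² = ((16 + 27) + 6)² = (43 + 6)² = 49² = 2401)
v(L) = -L/183 (v(L) = L/(-183) = L*(-1/183) = -L/183)
v(33)/25366 + r/(-32969) = -1/183*33/25366 + 2401/(-32969) = -11/61*1/25366 + 2401*(-1/32969) = -1/140666 - 2401/32969 = -337772035/4637617354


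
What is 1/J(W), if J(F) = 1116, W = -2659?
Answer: 1/1116 ≈ 0.00089606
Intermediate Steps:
1/J(W) = 1/1116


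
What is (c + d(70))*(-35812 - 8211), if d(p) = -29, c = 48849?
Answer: -2149202860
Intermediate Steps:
(c + d(70))*(-35812 - 8211) = (48849 - 29)*(-35812 - 8211) = 48820*(-44023) = -2149202860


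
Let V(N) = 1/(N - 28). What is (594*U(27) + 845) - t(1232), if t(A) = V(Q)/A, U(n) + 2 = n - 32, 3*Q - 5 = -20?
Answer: -134693327/40656 ≈ -3313.0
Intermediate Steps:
Q = -5 (Q = 5/3 + (⅓)*(-20) = 5/3 - 20/3 = -5)
U(n) = -34 + n (U(n) = -2 + (n - 32) = -2 + (-32 + n) = -34 + n)
V(N) = 1/(-28 + N)
t(A) = -1/(33*A) (t(A) = 1/((-28 - 5)*A) = 1/((-33)*A) = -1/(33*A))
(594*U(27) + 845) - t(1232) = (594*(-34 + 27) + 845) - (-1)/(33*1232) = (594*(-7) + 845) - (-1)/(33*1232) = (-4158 + 845) - 1*(-1/40656) = -3313 + 1/40656 = -134693327/40656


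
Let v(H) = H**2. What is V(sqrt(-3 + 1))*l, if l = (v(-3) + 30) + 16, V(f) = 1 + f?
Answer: 55 + 55*I*sqrt(2) ≈ 55.0 + 77.782*I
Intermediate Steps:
l = 55 (l = ((-3)**2 + 30) + 16 = (9 + 30) + 16 = 39 + 16 = 55)
V(sqrt(-3 + 1))*l = (1 + sqrt(-3 + 1))*55 = (1 + sqrt(-2))*55 = (1 + I*sqrt(2))*55 = 55 + 55*I*sqrt(2)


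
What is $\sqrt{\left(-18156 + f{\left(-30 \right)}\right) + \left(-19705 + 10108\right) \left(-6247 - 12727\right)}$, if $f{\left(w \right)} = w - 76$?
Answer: $4 \sqrt{11379701} \approx 13494.0$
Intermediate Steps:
$f{\left(w \right)} = -76 + w$
$\sqrt{\left(-18156 + f{\left(-30 \right)}\right) + \left(-19705 + 10108\right) \left(-6247 - 12727\right)} = \sqrt{\left(-18156 - 106\right) + \left(-19705 + 10108\right) \left(-6247 - 12727\right)} = \sqrt{\left(-18156 - 106\right) - -182093478} = \sqrt{-18262 + 182093478} = \sqrt{182075216} = 4 \sqrt{11379701}$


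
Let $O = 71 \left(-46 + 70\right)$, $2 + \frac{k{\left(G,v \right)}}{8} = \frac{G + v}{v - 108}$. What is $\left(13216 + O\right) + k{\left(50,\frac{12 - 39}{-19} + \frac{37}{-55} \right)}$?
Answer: $\frac{834993128}{56039} \approx 14900.0$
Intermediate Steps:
$k{\left(G,v \right)} = -16 + \frac{8 \left(G + v\right)}{-108 + v}$ ($k{\left(G,v \right)} = -16 + 8 \frac{G + v}{v - 108} = -16 + 8 \frac{G + v}{-108 + v} = -16 + \frac{8 \left(G + v\right)}{-108 + v}$)
$O = 1704$ ($O = 71 \cdot 24 = 1704$)
$\left(13216 + O\right) + k{\left(50,\frac{12 - 39}{-19} + \frac{37}{-55} \right)} = \left(13216 + 1704\right) + \frac{8 \left(216 + 50 - \left(\frac{12 - 39}{-19} + \frac{37}{-55}\right)\right)}{-108 + \left(\frac{12 - 39}{-19} + \frac{37}{-55}\right)} = 14920 + \frac{8 \left(216 + 50 - \left(\left(12 - 39\right) \left(- \frac{1}{19}\right) + 37 \left(- \frac{1}{55}\right)\right)\right)}{-108 + \left(\left(12 - 39\right) \left(- \frac{1}{19}\right) + 37 \left(- \frac{1}{55}\right)\right)} = 14920 + \frac{8 \left(216 + 50 - \left(\left(-27\right) \left(- \frac{1}{19}\right) - \frac{37}{55}\right)\right)}{-108 - - \frac{782}{1045}} = 14920 + \frac{8 \left(216 + 50 - \left(\frac{27}{19} - \frac{37}{55}\right)\right)}{-108 + \left(\frac{27}{19} - \frac{37}{55}\right)} = 14920 + \frac{8 \left(216 + 50 - \frac{782}{1045}\right)}{-108 + \frac{782}{1045}} = 14920 + \frac{8 \left(216 + 50 - \frac{782}{1045}\right)}{- \frac{112078}{1045}} = 14920 + 8 \left(- \frac{1045}{112078}\right) \frac{277188}{1045} = 14920 - \frac{1108752}{56039} = \frac{834993128}{56039}$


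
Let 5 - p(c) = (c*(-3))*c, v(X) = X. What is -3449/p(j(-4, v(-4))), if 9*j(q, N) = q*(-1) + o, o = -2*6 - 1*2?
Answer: -93123/235 ≈ -396.27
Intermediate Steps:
o = -14 (o = -12 - 2 = -14)
j(q, N) = -14/9 - q/9 (j(q, N) = (q*(-1) - 14)/9 = (-q - 14)/9 = (-14 - q)/9 = -14/9 - q/9)
p(c) = 5 + 3*c² (p(c) = 5 - c*(-3)*c = 5 - (-3*c)*c = 5 - (-3)*c² = 5 + 3*c²)
-3449/p(j(-4, v(-4))) = -3449/(5 + 3*(-14/9 - ⅑*(-4))²) = -3449/(5 + 3*(-14/9 + 4/9)²) = -3449/(5 + 3*(-10/9)²) = -3449/(5 + 3*(100/81)) = -3449/(5 + 100/27) = -3449/235/27 = -3449*27/235 = -93123/235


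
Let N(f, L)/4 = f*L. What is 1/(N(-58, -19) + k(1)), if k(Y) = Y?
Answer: 1/4409 ≈ 0.00022681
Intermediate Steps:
N(f, L) = 4*L*f (N(f, L) = 4*(f*L) = 4*(L*f) = 4*L*f)
1/(N(-58, -19) + k(1)) = 1/(4*(-19)*(-58) + 1) = 1/(4408 + 1) = 1/4409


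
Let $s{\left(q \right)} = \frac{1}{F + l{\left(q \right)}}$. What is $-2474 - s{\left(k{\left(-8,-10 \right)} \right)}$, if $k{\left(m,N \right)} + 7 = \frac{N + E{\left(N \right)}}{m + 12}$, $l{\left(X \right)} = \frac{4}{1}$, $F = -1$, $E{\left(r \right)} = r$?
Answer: $- \frac{7423}{3} \approx -2474.3$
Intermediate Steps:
$l{\left(X \right)} = 4$ ($l{\left(X \right)} = 4 \cdot 1 = 4$)
$k{\left(m,N \right)} = -7 + \frac{2 N}{12 + m}$ ($k{\left(m,N \right)} = -7 + \frac{N + N}{m + 12} = -7 + \frac{2 N}{12 + m}$)
$s{\left(q \right)} = \frac{1}{3}$ ($s{\left(q \right)} = \frac{1}{-1 + 4} = \frac{1}{3}$)
$-2474 - s{\left(k{\left(-8,-10 \right)} \right)} = -2474 - \frac{1}{3} = - \frac{7423}{3}$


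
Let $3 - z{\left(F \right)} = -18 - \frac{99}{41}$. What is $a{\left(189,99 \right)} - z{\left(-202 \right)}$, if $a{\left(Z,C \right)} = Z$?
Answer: $\frac{6789}{41} \approx 165.59$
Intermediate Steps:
$z{\left(F \right)} = \frac{960}{41}$ ($z{\left(F \right)} = 3 - \left(-18 - \frac{99}{41}\right) = 3 - - \frac{837}{41} = 3 + \frac{837}{41} = \frac{960}{41}$)
$a{\left(189,99 \right)} - z{\left(-202 \right)} = 189 - \frac{960}{41} = \frac{6789}{41}$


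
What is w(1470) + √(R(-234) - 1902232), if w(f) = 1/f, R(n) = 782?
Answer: 1/1470 + 5*I*√76058 ≈ 0.00068027 + 1378.9*I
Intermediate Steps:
w(1470) + √(R(-234) - 1902232) = 1/1470 + √(782 - 1902232) = 1/1470 + √(-1901450) = 1/1470 + 5*I*√76058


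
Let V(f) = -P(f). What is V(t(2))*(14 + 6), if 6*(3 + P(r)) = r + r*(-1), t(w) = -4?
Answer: 60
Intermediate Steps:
P(r) = -3 (P(r) = -3 + (r + r*(-1))/6 = -3 + (r - r)/6 = -3 + (⅙)*0 = -3 + 0 = -3)
V(f) = 3 (V(f) = -1*(-3) = 3)
V(t(2))*(14 + 6) = 3*(14 + 6) = 3*20 = 60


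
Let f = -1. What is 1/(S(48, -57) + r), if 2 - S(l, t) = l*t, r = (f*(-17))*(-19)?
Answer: 1/2415 ≈ 0.00041408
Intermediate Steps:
r = -323 (r = -1*(-17)*(-19) = 17*(-19) = -323)
S(l, t) = 2 - l*t
1/(S(48, -57) + r) = 1/((2 - 1*48*(-57)) - 323) = 1/((2 + 2736) - 323) = 1/(2738 - 323) = 1/2415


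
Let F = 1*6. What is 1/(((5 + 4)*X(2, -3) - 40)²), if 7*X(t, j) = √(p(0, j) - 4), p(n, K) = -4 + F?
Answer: 49/(280 - 9*I*√2)² ≈ 0.00062114 + 5.6587e-5*I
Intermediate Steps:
F = 6
p(n, K) = 2 (p(n, K) = -4 + 6 = 2)
X(t, j) = I*√2/7 (X(t, j) = √(2 - 4)/7 = √(-2)/7 = (I*√2)/7 = I*√2/7)
1/(((5 + 4)*X(2, -3) - 40)²) = 1/(((5 + 4)*(I*√2/7) - 40)²) = 1/((9*(I*√2/7) - 40)²) = 1/((9*I*√2/7 - 40)²) = 1/((-40 + 9*I*√2/7)²) = (-40 + 9*I*√2/7)⁻²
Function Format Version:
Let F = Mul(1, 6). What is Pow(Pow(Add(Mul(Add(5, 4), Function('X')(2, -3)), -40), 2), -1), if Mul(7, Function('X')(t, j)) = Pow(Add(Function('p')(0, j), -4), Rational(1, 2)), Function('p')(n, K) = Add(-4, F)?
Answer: Mul(49, Pow(Add(280, Mul(-9, I, Pow(2, Rational(1, 2)))), -2)) ≈ Add(0.00062114, Mul(5.6587e-5, I))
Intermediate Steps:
F = 6
Function('p')(n, K) = 2 (Function('p')(n, K) = Add(-4, 6) = 2)
Function('X')(t, j) = Mul(Rational(1, 7), I, Pow(2, Rational(1, 2))) (Function('X')(t, j) = Mul(Rational(1, 7), Pow(Add(2, -4), Rational(1, 2))) = Mul(Rational(1, 7), Pow(-2, Rational(1, 2))) = Mul(Rational(1, 7), Mul(I, Pow(2, Rational(1, 2)))) = Mul(Rational(1, 7), I, Pow(2, Rational(1, 2))))
Pow(Pow(Add(Mul(Add(5, 4), Function('X')(2, -3)), -40), 2), -1) = Pow(Pow(Add(Mul(Add(5, 4), Mul(Rational(1, 7), I, Pow(2, Rational(1, 2)))), -40), 2), -1) = Pow(Pow(Add(Mul(9, Mul(Rational(1, 7), I, Pow(2, Rational(1, 2)))), -40), 2), -1) = Pow(Pow(Add(Mul(Rational(9, 7), I, Pow(2, Rational(1, 2))), -40), 2), -1) = Pow(Pow(Add(-40, Mul(Rational(9, 7), I, Pow(2, Rational(1, 2)))), 2), -1) = Pow(Add(-40, Mul(Rational(9, 7), I, Pow(2, Rational(1, 2)))), -2)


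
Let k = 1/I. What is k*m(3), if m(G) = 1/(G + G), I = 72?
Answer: 1/432 ≈ 0.0023148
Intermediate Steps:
m(G) = 1/(2*G)
k = 1/72 ≈ 0.013889
k*m(3) = ((1/2)/3)/72 = ((1/2)*(1/3))/72 = (1/72)*(1/6) = 1/432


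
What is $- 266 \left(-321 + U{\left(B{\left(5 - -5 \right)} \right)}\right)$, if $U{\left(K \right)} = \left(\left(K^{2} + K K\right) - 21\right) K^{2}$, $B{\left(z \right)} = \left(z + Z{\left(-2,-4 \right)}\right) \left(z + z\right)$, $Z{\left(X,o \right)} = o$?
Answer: $-110234996214$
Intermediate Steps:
$B{\left(z \right)} = 2 z \left(-4 + z\right)$ ($B{\left(z \right)} = \left(z - 4\right) \left(z + z\right) = \left(-4 + z\right) 2 z = 2 z \left(-4 + z\right)$)
$U{\left(K \right)} = K^{2} \left(-21 + 2 K^{2}\right)$ ($U{\left(K \right)} = \left(\left(K^{2} + K^{2}\right) - 21\right) K^{2} = \left(2 K^{2} - 21\right) K^{2} = \left(-21 + 2 K^{2}\right) K^{2} = K^{2} \left(-21 + 2 K^{2}\right)$)
$- 266 \left(-321 + U{\left(B{\left(5 - -5 \right)} \right)}\right) = - 266 \left(-321 + \left(2 \left(5 - -5\right) \left(-4 + \left(5 - -5\right)\right)\right)^{2} \left(-21 + 2 \left(2 \left(5 - -5\right) \left(-4 + \left(5 - -5\right)\right)\right)^{2}\right)\right) = - 266 \left(-321 + \left(2 \left(5 + 5\right) \left(-4 + \left(5 + 5\right)\right)\right)^{2} \left(-21 + 2 \left(2 \left(5 + 5\right) \left(-4 + \left(5 + 5\right)\right)\right)^{2}\right)\right) = - 266 \left(-321 + \left(2 \cdot 10 \left(-4 + 10\right)\right)^{2} \left(-21 + 2 \left(2 \cdot 10 \left(-4 + 10\right)\right)^{2}\right)\right) = - 266 \left(-321 + \left(2 \cdot 10 \cdot 6\right)^{2} \left(-21 + 2 \left(2 \cdot 10 \cdot 6\right)^{2}\right)\right) = - 266 \left(-321 + 120^{2} \left(-21 + 2 \cdot 120^{2}\right)\right) = - 266 \left(-321 + 14400 \left(-21 + 2 \cdot 14400\right)\right) = - 266 \left(-321 + 14400 \left(-21 + 28800\right)\right) = - 266 \left(-321 + 14400 \cdot 28779\right) = - 266 \left(-321 + 414417600\right) = \left(-266\right) 414417279 = -110234996214$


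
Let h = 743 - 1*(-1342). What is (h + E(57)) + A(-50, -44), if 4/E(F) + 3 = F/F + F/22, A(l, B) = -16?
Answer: 26985/13 ≈ 2075.8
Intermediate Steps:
h = 2085 (h = 743 + 1342 = 2085)
E(F) = 4/(-2 + F/22) (E(F) = 4/(-3 + (F/F + F/22)) = 4/(-3 + (1 + F*(1/22))) = 4/(-3 + (1 + F/22)) = 4/(-2 + F/22))
(h + E(57)) + A(-50, -44) = (2085 + 88/(-44 + 57)) - 16 = (2085 + 88/13) - 16 = 27193/13 - 16 = 26985/13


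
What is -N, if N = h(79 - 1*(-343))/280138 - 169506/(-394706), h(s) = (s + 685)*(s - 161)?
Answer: -80763146145/55286074714 ≈ -1.4608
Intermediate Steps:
h(s) = (-161 + s)*(685 + s) (h(s) = (685 + s)*(-161 + s) = (-161 + s)*(685 + s))
N = 80763146145/55286074714 (N = (-110285 + (79 - 1*(-343))² + 524*(79 - 1*(-343)))/280138 - 169506/(-394706) = (-110285 + (79 + 343)² + 524*(79 + 343))*(1/280138) - 169506*(-1/394706) = (-110285 + 422² + 524*422)*(1/280138) + 84753/197353 = (-110285 + 178084 + 221128)*(1/280138) + 84753/197353 = 288927*(1/280138) + 84753/197353 = 288927/280138 + 84753/197353 = 80763146145/55286074714 ≈ 1.4608)
-N = -1*80763146145/55286074714 = -80763146145/55286074714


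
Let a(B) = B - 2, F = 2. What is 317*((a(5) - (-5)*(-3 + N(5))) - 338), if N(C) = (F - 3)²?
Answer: -109365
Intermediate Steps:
a(B) = -2 + B
N(C) = 1 (N(C) = (2 - 3)² = (-1)² = 1)
317*((a(5) - (-5)*(-3 + N(5))) - 338) = 317*(((-2 + 5) - (-5)*(-3 + 1)) - 338) = 317*((3 - (-5)*(-2)) - 338) = 317*((3 - 1*10) - 338) = 317*((3 - 10) - 338) = 317*(-7 - 338) = 317*(-345) = -109365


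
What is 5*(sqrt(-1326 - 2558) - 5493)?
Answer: -27465 + 10*I*sqrt(971) ≈ -27465.0 + 311.61*I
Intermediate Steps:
5*(sqrt(-1326 - 2558) - 5493) = 5*(sqrt(-3884) - 5493) = 5*(2*I*sqrt(971) - 5493) = 5*(-5493 + 2*I*sqrt(971)) = -27465 + 10*I*sqrt(971)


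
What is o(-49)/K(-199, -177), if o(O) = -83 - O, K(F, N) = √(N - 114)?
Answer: 34*I*√291/291 ≈ 1.9931*I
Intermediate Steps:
K(F, N) = √(-114 + N)
o(-49)/K(-199, -177) = (-83 - 1*(-49))/(√(-114 - 177)) = (-83 + 49)/(√(-291)) = -34*(-I*√291/291) = -(-34)*I*√291/291 = 34*I*√291/291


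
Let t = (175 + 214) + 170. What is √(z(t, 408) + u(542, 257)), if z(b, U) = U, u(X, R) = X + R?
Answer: √1207 ≈ 34.742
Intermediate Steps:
u(X, R) = R + X
t = 559 (t = 389 + 170 = 559)
√(z(t, 408) + u(542, 257)) = √(408 + (257 + 542)) = √(408 + 799) = √1207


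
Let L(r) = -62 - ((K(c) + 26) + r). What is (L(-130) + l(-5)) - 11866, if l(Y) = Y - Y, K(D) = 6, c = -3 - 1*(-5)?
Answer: -11830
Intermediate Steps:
c = 2 (c = -3 + 5 = 2)
l(Y) = 0
L(r) = -94 - r (L(r) = -62 - ((6 + 26) + r) = -62 - (32 + r) = -62 + (-32 - r) = -94 - r)
(L(-130) + l(-5)) - 11866 = ((-94 - 1*(-130)) + 0) - 11866 = ((-94 + 130) + 0) - 11866 = (36 + 0) - 11866 = 36 - 11866 = -11830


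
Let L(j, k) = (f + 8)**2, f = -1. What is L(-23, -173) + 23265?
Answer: 23314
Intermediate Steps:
L(j, k) = 49 (L(j, k) = (-1 + 8)**2 = 7**2 = 49)
L(-23, -173) + 23265 = 49 + 23265 = 23314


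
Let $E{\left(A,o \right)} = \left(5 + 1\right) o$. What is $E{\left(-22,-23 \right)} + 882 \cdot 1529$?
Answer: $1348440$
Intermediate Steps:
$E{\left(A,o \right)} = 6 o$
$E{\left(-22,-23 \right)} + 882 \cdot 1529 = 6 \left(-23\right) + 882 \cdot 1529 = -138 + 1348578 = 1348440$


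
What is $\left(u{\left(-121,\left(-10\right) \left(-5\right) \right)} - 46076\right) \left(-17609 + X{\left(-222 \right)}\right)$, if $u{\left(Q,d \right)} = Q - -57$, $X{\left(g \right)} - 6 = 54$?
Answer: $809710860$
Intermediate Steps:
$X{\left(g \right)} = 60$ ($X{\left(g \right)} = 6 + 54 = 60$)
$u{\left(Q,d \right)} = 57 + Q$ ($u{\left(Q,d \right)} = Q + 57 = 57 + Q$)
$\left(u{\left(-121,\left(-10\right) \left(-5\right) \right)} - 46076\right) \left(-17609 + X{\left(-222 \right)}\right) = \left(\left(57 - 121\right) - 46076\right) \left(-17609 + 60\right) = \left(-64 - 46076\right) \left(-17549\right) = \left(-46140\right) \left(-17549\right) = 809710860$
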